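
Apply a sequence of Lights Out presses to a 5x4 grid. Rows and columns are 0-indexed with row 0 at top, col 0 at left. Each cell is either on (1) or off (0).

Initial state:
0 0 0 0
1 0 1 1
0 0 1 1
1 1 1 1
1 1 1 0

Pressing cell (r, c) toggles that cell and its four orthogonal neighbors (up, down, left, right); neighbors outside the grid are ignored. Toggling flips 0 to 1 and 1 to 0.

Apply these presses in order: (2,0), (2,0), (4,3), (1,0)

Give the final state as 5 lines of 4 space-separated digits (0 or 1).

Answer: 1 0 0 0
0 1 1 1
1 0 1 1
1 1 1 0
1 1 0 1

Derivation:
After press 1 at (2,0):
0 0 0 0
0 0 1 1
1 1 1 1
0 1 1 1
1 1 1 0

After press 2 at (2,0):
0 0 0 0
1 0 1 1
0 0 1 1
1 1 1 1
1 1 1 0

After press 3 at (4,3):
0 0 0 0
1 0 1 1
0 0 1 1
1 1 1 0
1 1 0 1

After press 4 at (1,0):
1 0 0 0
0 1 1 1
1 0 1 1
1 1 1 0
1 1 0 1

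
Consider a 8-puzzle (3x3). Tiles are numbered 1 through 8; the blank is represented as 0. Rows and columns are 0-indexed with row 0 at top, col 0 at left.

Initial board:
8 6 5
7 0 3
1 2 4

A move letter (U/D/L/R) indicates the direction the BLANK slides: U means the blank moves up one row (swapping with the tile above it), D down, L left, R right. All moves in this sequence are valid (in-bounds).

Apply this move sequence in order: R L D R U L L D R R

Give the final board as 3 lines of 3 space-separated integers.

Answer: 8 6 5
1 7 2
4 3 0

Derivation:
After move 1 (R):
8 6 5
7 3 0
1 2 4

After move 2 (L):
8 6 5
7 0 3
1 2 4

After move 3 (D):
8 6 5
7 2 3
1 0 4

After move 4 (R):
8 6 5
7 2 3
1 4 0

After move 5 (U):
8 6 5
7 2 0
1 4 3

After move 6 (L):
8 6 5
7 0 2
1 4 3

After move 7 (L):
8 6 5
0 7 2
1 4 3

After move 8 (D):
8 6 5
1 7 2
0 4 3

After move 9 (R):
8 6 5
1 7 2
4 0 3

After move 10 (R):
8 6 5
1 7 2
4 3 0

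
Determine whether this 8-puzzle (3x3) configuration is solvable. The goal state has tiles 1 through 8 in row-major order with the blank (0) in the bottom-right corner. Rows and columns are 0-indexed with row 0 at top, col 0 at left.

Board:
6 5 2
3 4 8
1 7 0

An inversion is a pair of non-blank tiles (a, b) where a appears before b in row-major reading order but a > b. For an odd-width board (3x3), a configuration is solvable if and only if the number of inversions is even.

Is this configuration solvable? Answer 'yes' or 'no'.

Inversions (pairs i<j in row-major order where tile[i] > tile[j] > 0): 14
14 is even, so the puzzle is solvable.

Answer: yes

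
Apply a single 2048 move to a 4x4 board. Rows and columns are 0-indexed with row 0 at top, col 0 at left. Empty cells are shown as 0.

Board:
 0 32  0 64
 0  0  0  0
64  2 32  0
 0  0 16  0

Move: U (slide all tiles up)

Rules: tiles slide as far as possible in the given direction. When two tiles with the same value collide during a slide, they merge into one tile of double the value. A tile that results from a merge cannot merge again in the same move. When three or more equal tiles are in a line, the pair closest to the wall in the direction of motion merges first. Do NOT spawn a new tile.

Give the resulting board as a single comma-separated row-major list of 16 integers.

Slide up:
col 0: [0, 0, 64, 0] -> [64, 0, 0, 0]
col 1: [32, 0, 2, 0] -> [32, 2, 0, 0]
col 2: [0, 0, 32, 16] -> [32, 16, 0, 0]
col 3: [64, 0, 0, 0] -> [64, 0, 0, 0]

Answer: 64, 32, 32, 64, 0, 2, 16, 0, 0, 0, 0, 0, 0, 0, 0, 0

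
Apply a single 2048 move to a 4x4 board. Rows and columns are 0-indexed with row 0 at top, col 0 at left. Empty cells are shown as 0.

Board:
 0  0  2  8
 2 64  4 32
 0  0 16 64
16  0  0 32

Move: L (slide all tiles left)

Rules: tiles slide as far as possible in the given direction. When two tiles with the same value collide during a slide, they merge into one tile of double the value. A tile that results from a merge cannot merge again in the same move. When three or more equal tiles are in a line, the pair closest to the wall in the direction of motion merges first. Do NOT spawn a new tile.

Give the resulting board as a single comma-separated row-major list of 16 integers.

Slide left:
row 0: [0, 0, 2, 8] -> [2, 8, 0, 0]
row 1: [2, 64, 4, 32] -> [2, 64, 4, 32]
row 2: [0, 0, 16, 64] -> [16, 64, 0, 0]
row 3: [16, 0, 0, 32] -> [16, 32, 0, 0]

Answer: 2, 8, 0, 0, 2, 64, 4, 32, 16, 64, 0, 0, 16, 32, 0, 0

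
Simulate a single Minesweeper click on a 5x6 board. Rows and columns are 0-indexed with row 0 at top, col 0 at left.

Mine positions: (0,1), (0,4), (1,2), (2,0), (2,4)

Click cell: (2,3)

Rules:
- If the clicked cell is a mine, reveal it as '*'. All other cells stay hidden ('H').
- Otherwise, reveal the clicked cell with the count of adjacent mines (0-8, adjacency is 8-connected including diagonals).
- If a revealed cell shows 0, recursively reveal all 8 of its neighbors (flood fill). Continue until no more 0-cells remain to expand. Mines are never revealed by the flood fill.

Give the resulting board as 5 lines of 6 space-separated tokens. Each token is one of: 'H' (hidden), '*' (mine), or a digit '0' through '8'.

H H H H H H
H H H H H H
H H H 2 H H
H H H H H H
H H H H H H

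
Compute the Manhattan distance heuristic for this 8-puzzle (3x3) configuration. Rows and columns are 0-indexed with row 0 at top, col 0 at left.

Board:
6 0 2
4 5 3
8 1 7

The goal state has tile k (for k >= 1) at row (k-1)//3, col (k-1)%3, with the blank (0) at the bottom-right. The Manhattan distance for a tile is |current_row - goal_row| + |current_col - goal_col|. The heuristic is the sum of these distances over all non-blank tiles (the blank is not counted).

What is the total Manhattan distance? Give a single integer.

Answer: 11

Derivation:
Tile 6: (0,0)->(1,2) = 3
Tile 2: (0,2)->(0,1) = 1
Tile 4: (1,0)->(1,0) = 0
Tile 5: (1,1)->(1,1) = 0
Tile 3: (1,2)->(0,2) = 1
Tile 8: (2,0)->(2,1) = 1
Tile 1: (2,1)->(0,0) = 3
Tile 7: (2,2)->(2,0) = 2
Sum: 3 + 1 + 0 + 0 + 1 + 1 + 3 + 2 = 11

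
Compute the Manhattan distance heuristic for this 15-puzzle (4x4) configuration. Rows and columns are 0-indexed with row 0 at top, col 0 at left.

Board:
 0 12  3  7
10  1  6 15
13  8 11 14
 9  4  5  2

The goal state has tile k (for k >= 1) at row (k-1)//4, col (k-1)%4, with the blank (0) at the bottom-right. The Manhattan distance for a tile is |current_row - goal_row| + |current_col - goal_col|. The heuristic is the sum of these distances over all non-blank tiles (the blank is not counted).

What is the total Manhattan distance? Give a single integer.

Tile 12: (0,1)->(2,3) = 4
Tile 3: (0,2)->(0,2) = 0
Tile 7: (0,3)->(1,2) = 2
Tile 10: (1,0)->(2,1) = 2
Tile 1: (1,1)->(0,0) = 2
Tile 6: (1,2)->(1,1) = 1
Tile 15: (1,3)->(3,2) = 3
Tile 13: (2,0)->(3,0) = 1
Tile 8: (2,1)->(1,3) = 3
Tile 11: (2,2)->(2,2) = 0
Tile 14: (2,3)->(3,1) = 3
Tile 9: (3,0)->(2,0) = 1
Tile 4: (3,1)->(0,3) = 5
Tile 5: (3,2)->(1,0) = 4
Tile 2: (3,3)->(0,1) = 5
Sum: 4 + 0 + 2 + 2 + 2 + 1 + 3 + 1 + 3 + 0 + 3 + 1 + 5 + 4 + 5 = 36

Answer: 36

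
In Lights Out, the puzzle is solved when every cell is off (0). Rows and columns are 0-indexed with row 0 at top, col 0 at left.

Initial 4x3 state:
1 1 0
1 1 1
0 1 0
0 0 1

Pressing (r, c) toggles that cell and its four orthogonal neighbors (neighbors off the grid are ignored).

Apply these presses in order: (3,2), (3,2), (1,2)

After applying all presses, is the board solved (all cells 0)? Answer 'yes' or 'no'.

After press 1 at (3,2):
1 1 0
1 1 1
0 1 1
0 1 0

After press 2 at (3,2):
1 1 0
1 1 1
0 1 0
0 0 1

After press 3 at (1,2):
1 1 1
1 0 0
0 1 1
0 0 1

Lights still on: 7

Answer: no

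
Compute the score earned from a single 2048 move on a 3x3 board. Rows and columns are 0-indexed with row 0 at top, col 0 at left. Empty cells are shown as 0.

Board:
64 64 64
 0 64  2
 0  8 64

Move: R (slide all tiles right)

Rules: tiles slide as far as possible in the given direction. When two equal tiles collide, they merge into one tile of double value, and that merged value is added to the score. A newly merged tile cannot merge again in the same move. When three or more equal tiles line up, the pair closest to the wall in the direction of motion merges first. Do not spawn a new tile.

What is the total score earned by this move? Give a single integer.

Answer: 128

Derivation:
Slide right:
row 0: [64, 64, 64] -> [0, 64, 128]  score +128 (running 128)
row 1: [0, 64, 2] -> [0, 64, 2]  score +0 (running 128)
row 2: [0, 8, 64] -> [0, 8, 64]  score +0 (running 128)
Board after move:
  0  64 128
  0  64   2
  0   8  64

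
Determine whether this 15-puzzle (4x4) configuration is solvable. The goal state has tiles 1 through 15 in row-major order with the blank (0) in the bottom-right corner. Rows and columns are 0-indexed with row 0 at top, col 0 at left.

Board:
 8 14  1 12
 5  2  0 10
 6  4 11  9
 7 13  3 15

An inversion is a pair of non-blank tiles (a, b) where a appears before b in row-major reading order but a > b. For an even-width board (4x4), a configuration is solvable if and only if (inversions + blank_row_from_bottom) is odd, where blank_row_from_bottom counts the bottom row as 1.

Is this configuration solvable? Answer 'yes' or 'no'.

Answer: yes

Derivation:
Inversions: 46
Blank is in row 1 (0-indexed from top), which is row 3 counting from the bottom (bottom = 1).
46 + 3 = 49, which is odd, so the puzzle is solvable.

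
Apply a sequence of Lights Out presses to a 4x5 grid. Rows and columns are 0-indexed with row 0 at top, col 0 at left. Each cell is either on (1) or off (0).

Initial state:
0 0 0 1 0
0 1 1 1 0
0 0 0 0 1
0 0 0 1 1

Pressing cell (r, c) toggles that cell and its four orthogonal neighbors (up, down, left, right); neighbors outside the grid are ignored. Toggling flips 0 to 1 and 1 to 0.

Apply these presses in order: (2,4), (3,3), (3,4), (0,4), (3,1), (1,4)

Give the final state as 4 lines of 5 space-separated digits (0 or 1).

After press 1 at (2,4):
0 0 0 1 0
0 1 1 1 1
0 0 0 1 0
0 0 0 1 0

After press 2 at (3,3):
0 0 0 1 0
0 1 1 1 1
0 0 0 0 0
0 0 1 0 1

After press 3 at (3,4):
0 0 0 1 0
0 1 1 1 1
0 0 0 0 1
0 0 1 1 0

After press 4 at (0,4):
0 0 0 0 1
0 1 1 1 0
0 0 0 0 1
0 0 1 1 0

After press 5 at (3,1):
0 0 0 0 1
0 1 1 1 0
0 1 0 0 1
1 1 0 1 0

After press 6 at (1,4):
0 0 0 0 0
0 1 1 0 1
0 1 0 0 0
1 1 0 1 0

Answer: 0 0 0 0 0
0 1 1 0 1
0 1 0 0 0
1 1 0 1 0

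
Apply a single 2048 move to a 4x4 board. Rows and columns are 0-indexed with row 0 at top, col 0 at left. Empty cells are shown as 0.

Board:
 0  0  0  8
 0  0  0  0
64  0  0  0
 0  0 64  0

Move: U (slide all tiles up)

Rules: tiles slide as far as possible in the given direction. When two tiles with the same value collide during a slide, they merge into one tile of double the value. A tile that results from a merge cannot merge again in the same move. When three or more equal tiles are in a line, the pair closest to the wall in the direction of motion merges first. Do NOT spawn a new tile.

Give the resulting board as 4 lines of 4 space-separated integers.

Slide up:
col 0: [0, 0, 64, 0] -> [64, 0, 0, 0]
col 1: [0, 0, 0, 0] -> [0, 0, 0, 0]
col 2: [0, 0, 0, 64] -> [64, 0, 0, 0]
col 3: [8, 0, 0, 0] -> [8, 0, 0, 0]

Answer: 64  0 64  8
 0  0  0  0
 0  0  0  0
 0  0  0  0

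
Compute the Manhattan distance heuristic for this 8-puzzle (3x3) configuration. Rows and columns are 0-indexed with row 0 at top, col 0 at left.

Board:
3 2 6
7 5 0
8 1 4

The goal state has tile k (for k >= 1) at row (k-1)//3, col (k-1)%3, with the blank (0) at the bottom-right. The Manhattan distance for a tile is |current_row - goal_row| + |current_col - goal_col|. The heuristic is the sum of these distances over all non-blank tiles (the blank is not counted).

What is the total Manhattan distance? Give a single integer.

Answer: 11

Derivation:
Tile 3: at (0,0), goal (0,2), distance |0-0|+|0-2| = 2
Tile 2: at (0,1), goal (0,1), distance |0-0|+|1-1| = 0
Tile 6: at (0,2), goal (1,2), distance |0-1|+|2-2| = 1
Tile 7: at (1,0), goal (2,0), distance |1-2|+|0-0| = 1
Tile 5: at (1,1), goal (1,1), distance |1-1|+|1-1| = 0
Tile 8: at (2,0), goal (2,1), distance |2-2|+|0-1| = 1
Tile 1: at (2,1), goal (0,0), distance |2-0|+|1-0| = 3
Tile 4: at (2,2), goal (1,0), distance |2-1|+|2-0| = 3
Sum: 2 + 0 + 1 + 1 + 0 + 1 + 3 + 3 = 11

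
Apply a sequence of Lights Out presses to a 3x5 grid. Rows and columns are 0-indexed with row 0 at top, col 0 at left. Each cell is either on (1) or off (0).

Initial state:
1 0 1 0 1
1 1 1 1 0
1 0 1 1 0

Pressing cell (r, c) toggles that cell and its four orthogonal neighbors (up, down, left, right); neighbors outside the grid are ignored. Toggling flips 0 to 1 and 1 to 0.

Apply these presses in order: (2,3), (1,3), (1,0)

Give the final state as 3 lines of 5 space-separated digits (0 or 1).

After press 1 at (2,3):
1 0 1 0 1
1 1 1 0 0
1 0 0 0 1

After press 2 at (1,3):
1 0 1 1 1
1 1 0 1 1
1 0 0 1 1

After press 3 at (1,0):
0 0 1 1 1
0 0 0 1 1
0 0 0 1 1

Answer: 0 0 1 1 1
0 0 0 1 1
0 0 0 1 1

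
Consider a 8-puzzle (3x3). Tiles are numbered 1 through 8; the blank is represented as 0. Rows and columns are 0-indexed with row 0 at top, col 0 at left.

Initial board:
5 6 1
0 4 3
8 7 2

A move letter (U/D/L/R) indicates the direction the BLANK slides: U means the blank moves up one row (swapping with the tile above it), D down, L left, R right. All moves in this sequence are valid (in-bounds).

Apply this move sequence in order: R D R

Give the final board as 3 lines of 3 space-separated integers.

After move 1 (R):
5 6 1
4 0 3
8 7 2

After move 2 (D):
5 6 1
4 7 3
8 0 2

After move 3 (R):
5 6 1
4 7 3
8 2 0

Answer: 5 6 1
4 7 3
8 2 0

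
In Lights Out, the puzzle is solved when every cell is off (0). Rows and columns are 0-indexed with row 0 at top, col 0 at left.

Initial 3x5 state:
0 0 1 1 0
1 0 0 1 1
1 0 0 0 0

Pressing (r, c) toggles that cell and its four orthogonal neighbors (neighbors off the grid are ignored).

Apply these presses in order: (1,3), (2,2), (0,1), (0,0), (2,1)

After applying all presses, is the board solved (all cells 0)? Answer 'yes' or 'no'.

After press 1 at (1,3):
0 0 1 0 0
1 0 1 0 0
1 0 0 1 0

After press 2 at (2,2):
0 0 1 0 0
1 0 0 0 0
1 1 1 0 0

After press 3 at (0,1):
1 1 0 0 0
1 1 0 0 0
1 1 1 0 0

After press 4 at (0,0):
0 0 0 0 0
0 1 0 0 0
1 1 1 0 0

After press 5 at (2,1):
0 0 0 0 0
0 0 0 0 0
0 0 0 0 0

Lights still on: 0

Answer: yes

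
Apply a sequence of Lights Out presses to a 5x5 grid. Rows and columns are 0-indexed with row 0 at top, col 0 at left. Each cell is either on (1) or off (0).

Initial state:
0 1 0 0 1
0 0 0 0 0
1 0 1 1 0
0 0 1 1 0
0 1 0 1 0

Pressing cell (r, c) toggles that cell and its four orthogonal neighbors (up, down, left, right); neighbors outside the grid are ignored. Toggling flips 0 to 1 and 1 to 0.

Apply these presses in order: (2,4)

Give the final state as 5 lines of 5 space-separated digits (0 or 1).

Answer: 0 1 0 0 1
0 0 0 0 1
1 0 1 0 1
0 0 1 1 1
0 1 0 1 0

Derivation:
After press 1 at (2,4):
0 1 0 0 1
0 0 0 0 1
1 0 1 0 1
0 0 1 1 1
0 1 0 1 0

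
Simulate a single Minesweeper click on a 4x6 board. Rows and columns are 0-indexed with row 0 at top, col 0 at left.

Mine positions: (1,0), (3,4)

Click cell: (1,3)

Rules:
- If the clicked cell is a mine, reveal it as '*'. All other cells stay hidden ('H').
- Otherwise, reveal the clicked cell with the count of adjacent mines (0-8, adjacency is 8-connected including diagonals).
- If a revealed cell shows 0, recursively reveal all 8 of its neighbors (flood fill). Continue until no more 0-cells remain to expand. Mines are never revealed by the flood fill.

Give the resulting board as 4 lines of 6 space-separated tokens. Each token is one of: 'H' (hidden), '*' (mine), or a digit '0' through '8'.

H 1 0 0 0 0
H 1 0 0 0 0
1 1 0 1 1 1
0 0 0 1 H H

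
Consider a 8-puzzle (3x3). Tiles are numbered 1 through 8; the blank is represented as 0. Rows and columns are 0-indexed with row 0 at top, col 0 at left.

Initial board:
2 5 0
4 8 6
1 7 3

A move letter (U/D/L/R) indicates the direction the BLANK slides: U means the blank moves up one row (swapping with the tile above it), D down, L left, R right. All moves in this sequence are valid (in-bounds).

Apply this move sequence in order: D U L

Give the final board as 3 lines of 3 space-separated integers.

Answer: 2 0 5
4 8 6
1 7 3

Derivation:
After move 1 (D):
2 5 6
4 8 0
1 7 3

After move 2 (U):
2 5 0
4 8 6
1 7 3

After move 3 (L):
2 0 5
4 8 6
1 7 3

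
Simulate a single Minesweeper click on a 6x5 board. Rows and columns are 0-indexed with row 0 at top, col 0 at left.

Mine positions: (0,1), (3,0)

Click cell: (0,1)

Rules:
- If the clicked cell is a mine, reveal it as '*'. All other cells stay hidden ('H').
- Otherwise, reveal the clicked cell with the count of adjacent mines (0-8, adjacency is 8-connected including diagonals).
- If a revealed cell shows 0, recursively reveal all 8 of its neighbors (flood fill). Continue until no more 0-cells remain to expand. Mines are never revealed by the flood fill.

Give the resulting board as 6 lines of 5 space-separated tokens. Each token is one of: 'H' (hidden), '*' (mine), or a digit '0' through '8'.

H * H H H
H H H H H
H H H H H
H H H H H
H H H H H
H H H H H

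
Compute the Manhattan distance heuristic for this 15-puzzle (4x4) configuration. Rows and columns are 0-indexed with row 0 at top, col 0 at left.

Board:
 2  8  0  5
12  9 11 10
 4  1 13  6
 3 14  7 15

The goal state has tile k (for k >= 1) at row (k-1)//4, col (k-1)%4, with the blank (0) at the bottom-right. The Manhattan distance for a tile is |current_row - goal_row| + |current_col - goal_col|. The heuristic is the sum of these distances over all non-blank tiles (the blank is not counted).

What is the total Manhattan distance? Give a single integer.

Answer: 40

Derivation:
Tile 2: at (0,0), goal (0,1), distance |0-0|+|0-1| = 1
Tile 8: at (0,1), goal (1,3), distance |0-1|+|1-3| = 3
Tile 5: at (0,3), goal (1,0), distance |0-1|+|3-0| = 4
Tile 12: at (1,0), goal (2,3), distance |1-2|+|0-3| = 4
Tile 9: at (1,1), goal (2,0), distance |1-2|+|1-0| = 2
Tile 11: at (1,2), goal (2,2), distance |1-2|+|2-2| = 1
Tile 10: at (1,3), goal (2,1), distance |1-2|+|3-1| = 3
Tile 4: at (2,0), goal (0,3), distance |2-0|+|0-3| = 5
Tile 1: at (2,1), goal (0,0), distance |2-0|+|1-0| = 3
Tile 13: at (2,2), goal (3,0), distance |2-3|+|2-0| = 3
Tile 6: at (2,3), goal (1,1), distance |2-1|+|3-1| = 3
Tile 3: at (3,0), goal (0,2), distance |3-0|+|0-2| = 5
Tile 14: at (3,1), goal (3,1), distance |3-3|+|1-1| = 0
Tile 7: at (3,2), goal (1,2), distance |3-1|+|2-2| = 2
Tile 15: at (3,3), goal (3,2), distance |3-3|+|3-2| = 1
Sum: 1 + 3 + 4 + 4 + 2 + 1 + 3 + 5 + 3 + 3 + 3 + 5 + 0 + 2 + 1 = 40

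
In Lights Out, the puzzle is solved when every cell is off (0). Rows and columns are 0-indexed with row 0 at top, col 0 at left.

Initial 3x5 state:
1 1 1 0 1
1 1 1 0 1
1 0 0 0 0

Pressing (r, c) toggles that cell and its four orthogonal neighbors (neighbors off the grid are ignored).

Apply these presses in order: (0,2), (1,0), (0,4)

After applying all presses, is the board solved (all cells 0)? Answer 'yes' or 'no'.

Answer: yes

Derivation:
After press 1 at (0,2):
1 0 0 1 1
1 1 0 0 1
1 0 0 0 0

After press 2 at (1,0):
0 0 0 1 1
0 0 0 0 1
0 0 0 0 0

After press 3 at (0,4):
0 0 0 0 0
0 0 0 0 0
0 0 0 0 0

Lights still on: 0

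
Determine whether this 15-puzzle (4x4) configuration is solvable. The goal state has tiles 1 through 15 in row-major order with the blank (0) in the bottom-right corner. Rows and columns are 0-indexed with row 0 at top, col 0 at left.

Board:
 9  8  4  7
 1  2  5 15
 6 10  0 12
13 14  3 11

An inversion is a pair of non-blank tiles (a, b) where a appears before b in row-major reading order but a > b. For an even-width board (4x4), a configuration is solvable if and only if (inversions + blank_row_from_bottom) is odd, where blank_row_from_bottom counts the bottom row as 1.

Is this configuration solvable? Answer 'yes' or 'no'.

Inversions: 39
Blank is in row 2 (0-indexed from top), which is row 2 counting from the bottom (bottom = 1).
39 + 2 = 41, which is odd, so the puzzle is solvable.

Answer: yes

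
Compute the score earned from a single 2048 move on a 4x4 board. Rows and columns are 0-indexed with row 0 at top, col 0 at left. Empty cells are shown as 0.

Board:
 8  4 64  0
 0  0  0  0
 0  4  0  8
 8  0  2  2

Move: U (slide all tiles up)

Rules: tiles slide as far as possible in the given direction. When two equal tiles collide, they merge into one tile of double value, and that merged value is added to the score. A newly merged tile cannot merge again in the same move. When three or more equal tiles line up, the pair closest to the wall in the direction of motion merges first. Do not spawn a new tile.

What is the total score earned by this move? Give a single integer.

Answer: 24

Derivation:
Slide up:
col 0: [8, 0, 0, 8] -> [16, 0, 0, 0]  score +16 (running 16)
col 1: [4, 0, 4, 0] -> [8, 0, 0, 0]  score +8 (running 24)
col 2: [64, 0, 0, 2] -> [64, 2, 0, 0]  score +0 (running 24)
col 3: [0, 0, 8, 2] -> [8, 2, 0, 0]  score +0 (running 24)
Board after move:
16  8 64  8
 0  0  2  2
 0  0  0  0
 0  0  0  0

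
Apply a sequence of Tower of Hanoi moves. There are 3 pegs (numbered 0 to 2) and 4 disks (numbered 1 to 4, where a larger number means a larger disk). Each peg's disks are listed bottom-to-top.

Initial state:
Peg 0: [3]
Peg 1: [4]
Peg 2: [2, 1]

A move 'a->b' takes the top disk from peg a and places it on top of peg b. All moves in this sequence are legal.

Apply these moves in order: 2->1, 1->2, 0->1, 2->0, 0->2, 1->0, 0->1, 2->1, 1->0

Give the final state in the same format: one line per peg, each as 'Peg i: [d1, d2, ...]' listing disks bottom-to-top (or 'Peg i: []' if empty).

Answer: Peg 0: [1]
Peg 1: [4, 3]
Peg 2: [2]

Derivation:
After move 1 (2->1):
Peg 0: [3]
Peg 1: [4, 1]
Peg 2: [2]

After move 2 (1->2):
Peg 0: [3]
Peg 1: [4]
Peg 2: [2, 1]

After move 3 (0->1):
Peg 0: []
Peg 1: [4, 3]
Peg 2: [2, 1]

After move 4 (2->0):
Peg 0: [1]
Peg 1: [4, 3]
Peg 2: [2]

After move 5 (0->2):
Peg 0: []
Peg 1: [4, 3]
Peg 2: [2, 1]

After move 6 (1->0):
Peg 0: [3]
Peg 1: [4]
Peg 2: [2, 1]

After move 7 (0->1):
Peg 0: []
Peg 1: [4, 3]
Peg 2: [2, 1]

After move 8 (2->1):
Peg 0: []
Peg 1: [4, 3, 1]
Peg 2: [2]

After move 9 (1->0):
Peg 0: [1]
Peg 1: [4, 3]
Peg 2: [2]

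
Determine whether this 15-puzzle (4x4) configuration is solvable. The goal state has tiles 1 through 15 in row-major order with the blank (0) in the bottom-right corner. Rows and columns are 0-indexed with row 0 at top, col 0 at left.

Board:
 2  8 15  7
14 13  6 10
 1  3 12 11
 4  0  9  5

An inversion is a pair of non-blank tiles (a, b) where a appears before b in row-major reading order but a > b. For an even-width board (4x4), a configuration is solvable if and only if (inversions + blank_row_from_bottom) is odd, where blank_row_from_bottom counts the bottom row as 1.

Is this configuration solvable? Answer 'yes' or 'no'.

Inversions: 60
Blank is in row 3 (0-indexed from top), which is row 1 counting from the bottom (bottom = 1).
60 + 1 = 61, which is odd, so the puzzle is solvable.

Answer: yes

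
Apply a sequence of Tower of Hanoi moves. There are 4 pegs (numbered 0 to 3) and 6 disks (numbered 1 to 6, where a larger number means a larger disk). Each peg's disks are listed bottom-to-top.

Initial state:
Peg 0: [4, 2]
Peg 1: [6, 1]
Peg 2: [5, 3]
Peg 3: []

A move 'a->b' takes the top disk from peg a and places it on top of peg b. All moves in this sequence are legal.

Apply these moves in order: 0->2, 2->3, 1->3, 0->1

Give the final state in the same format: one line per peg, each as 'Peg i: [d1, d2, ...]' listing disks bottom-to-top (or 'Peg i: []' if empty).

After move 1 (0->2):
Peg 0: [4]
Peg 1: [6, 1]
Peg 2: [5, 3, 2]
Peg 3: []

After move 2 (2->3):
Peg 0: [4]
Peg 1: [6, 1]
Peg 2: [5, 3]
Peg 3: [2]

After move 3 (1->3):
Peg 0: [4]
Peg 1: [6]
Peg 2: [5, 3]
Peg 3: [2, 1]

After move 4 (0->1):
Peg 0: []
Peg 1: [6, 4]
Peg 2: [5, 3]
Peg 3: [2, 1]

Answer: Peg 0: []
Peg 1: [6, 4]
Peg 2: [5, 3]
Peg 3: [2, 1]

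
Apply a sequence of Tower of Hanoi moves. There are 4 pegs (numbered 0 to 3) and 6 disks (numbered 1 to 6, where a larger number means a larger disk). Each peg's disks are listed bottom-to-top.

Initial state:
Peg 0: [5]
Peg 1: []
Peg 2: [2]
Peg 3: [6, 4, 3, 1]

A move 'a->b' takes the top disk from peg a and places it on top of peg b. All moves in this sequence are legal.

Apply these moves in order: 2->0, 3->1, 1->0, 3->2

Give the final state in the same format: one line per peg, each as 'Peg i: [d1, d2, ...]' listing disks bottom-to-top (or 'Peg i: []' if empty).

Answer: Peg 0: [5, 2, 1]
Peg 1: []
Peg 2: [3]
Peg 3: [6, 4]

Derivation:
After move 1 (2->0):
Peg 0: [5, 2]
Peg 1: []
Peg 2: []
Peg 3: [6, 4, 3, 1]

After move 2 (3->1):
Peg 0: [5, 2]
Peg 1: [1]
Peg 2: []
Peg 3: [6, 4, 3]

After move 3 (1->0):
Peg 0: [5, 2, 1]
Peg 1: []
Peg 2: []
Peg 3: [6, 4, 3]

After move 4 (3->2):
Peg 0: [5, 2, 1]
Peg 1: []
Peg 2: [3]
Peg 3: [6, 4]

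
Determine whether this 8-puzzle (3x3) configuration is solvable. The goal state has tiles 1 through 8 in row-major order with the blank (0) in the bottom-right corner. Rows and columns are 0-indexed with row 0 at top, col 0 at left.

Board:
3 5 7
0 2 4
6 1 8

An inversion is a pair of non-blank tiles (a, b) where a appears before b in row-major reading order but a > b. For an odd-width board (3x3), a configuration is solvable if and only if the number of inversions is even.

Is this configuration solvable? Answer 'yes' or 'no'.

Inversions (pairs i<j in row-major order where tile[i] > tile[j] > 0): 12
12 is even, so the puzzle is solvable.

Answer: yes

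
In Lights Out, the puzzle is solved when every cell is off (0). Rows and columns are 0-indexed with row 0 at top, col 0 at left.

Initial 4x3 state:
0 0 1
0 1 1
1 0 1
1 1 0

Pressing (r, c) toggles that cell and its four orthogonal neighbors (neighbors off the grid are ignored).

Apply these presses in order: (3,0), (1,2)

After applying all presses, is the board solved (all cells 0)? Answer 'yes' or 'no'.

Answer: yes

Derivation:
After press 1 at (3,0):
0 0 1
0 1 1
0 0 1
0 0 0

After press 2 at (1,2):
0 0 0
0 0 0
0 0 0
0 0 0

Lights still on: 0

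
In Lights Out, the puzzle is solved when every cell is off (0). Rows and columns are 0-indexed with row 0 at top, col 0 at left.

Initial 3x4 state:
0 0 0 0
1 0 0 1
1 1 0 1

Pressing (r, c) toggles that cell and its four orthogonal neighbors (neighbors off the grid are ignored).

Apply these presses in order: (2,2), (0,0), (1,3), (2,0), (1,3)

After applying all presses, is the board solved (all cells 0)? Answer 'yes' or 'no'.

Answer: no

Derivation:
After press 1 at (2,2):
0 0 0 0
1 0 1 1
1 0 1 0

After press 2 at (0,0):
1 1 0 0
0 0 1 1
1 0 1 0

After press 3 at (1,3):
1 1 0 1
0 0 0 0
1 0 1 1

After press 4 at (2,0):
1 1 0 1
1 0 0 0
0 1 1 1

After press 5 at (1,3):
1 1 0 0
1 0 1 1
0 1 1 0

Lights still on: 7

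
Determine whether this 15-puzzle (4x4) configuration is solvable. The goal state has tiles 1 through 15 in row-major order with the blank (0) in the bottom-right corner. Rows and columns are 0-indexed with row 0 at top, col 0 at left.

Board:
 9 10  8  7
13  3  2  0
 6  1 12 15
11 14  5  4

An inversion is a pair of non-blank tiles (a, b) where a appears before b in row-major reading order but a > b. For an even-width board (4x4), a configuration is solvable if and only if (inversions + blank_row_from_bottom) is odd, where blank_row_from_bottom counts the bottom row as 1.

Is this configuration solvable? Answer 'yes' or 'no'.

Inversions: 55
Blank is in row 1 (0-indexed from top), which is row 3 counting from the bottom (bottom = 1).
55 + 3 = 58, which is even, so the puzzle is not solvable.

Answer: no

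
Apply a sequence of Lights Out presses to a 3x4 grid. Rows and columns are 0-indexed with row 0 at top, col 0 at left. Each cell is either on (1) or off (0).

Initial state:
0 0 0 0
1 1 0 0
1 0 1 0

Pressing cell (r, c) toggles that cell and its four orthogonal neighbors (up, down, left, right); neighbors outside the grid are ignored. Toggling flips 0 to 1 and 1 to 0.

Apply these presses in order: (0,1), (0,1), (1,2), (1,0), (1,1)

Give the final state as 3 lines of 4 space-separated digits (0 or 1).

After press 1 at (0,1):
1 1 1 0
1 0 0 0
1 0 1 0

After press 2 at (0,1):
0 0 0 0
1 1 0 0
1 0 1 0

After press 3 at (1,2):
0 0 1 0
1 0 1 1
1 0 0 0

After press 4 at (1,0):
1 0 1 0
0 1 1 1
0 0 0 0

After press 5 at (1,1):
1 1 1 0
1 0 0 1
0 1 0 0

Answer: 1 1 1 0
1 0 0 1
0 1 0 0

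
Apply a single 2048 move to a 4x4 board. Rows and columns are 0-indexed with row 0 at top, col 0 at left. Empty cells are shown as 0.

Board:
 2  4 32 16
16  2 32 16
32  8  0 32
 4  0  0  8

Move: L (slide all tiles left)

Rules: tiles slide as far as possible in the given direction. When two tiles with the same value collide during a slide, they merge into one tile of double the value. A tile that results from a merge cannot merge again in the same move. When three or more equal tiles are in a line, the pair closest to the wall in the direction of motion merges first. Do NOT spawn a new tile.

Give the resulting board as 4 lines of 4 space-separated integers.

Slide left:
row 0: [2, 4, 32, 16] -> [2, 4, 32, 16]
row 1: [16, 2, 32, 16] -> [16, 2, 32, 16]
row 2: [32, 8, 0, 32] -> [32, 8, 32, 0]
row 3: [4, 0, 0, 8] -> [4, 8, 0, 0]

Answer:  2  4 32 16
16  2 32 16
32  8 32  0
 4  8  0  0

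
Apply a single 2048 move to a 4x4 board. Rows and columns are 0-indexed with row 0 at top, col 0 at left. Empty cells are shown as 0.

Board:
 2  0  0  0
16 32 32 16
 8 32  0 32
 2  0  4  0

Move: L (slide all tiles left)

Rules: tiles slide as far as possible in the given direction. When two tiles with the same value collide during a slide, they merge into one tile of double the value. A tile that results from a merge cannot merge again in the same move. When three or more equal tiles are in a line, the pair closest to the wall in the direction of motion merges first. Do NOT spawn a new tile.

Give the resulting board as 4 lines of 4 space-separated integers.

Answer:  2  0  0  0
16 64 16  0
 8 64  0  0
 2  4  0  0

Derivation:
Slide left:
row 0: [2, 0, 0, 0] -> [2, 0, 0, 0]
row 1: [16, 32, 32, 16] -> [16, 64, 16, 0]
row 2: [8, 32, 0, 32] -> [8, 64, 0, 0]
row 3: [2, 0, 4, 0] -> [2, 4, 0, 0]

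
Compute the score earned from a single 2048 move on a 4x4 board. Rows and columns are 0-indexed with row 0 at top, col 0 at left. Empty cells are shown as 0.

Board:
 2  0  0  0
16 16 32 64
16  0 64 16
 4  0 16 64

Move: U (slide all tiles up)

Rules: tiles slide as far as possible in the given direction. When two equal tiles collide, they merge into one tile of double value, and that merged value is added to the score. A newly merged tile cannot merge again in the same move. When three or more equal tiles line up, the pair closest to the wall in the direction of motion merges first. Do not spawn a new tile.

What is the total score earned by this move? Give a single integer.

Answer: 32

Derivation:
Slide up:
col 0: [2, 16, 16, 4] -> [2, 32, 4, 0]  score +32 (running 32)
col 1: [0, 16, 0, 0] -> [16, 0, 0, 0]  score +0 (running 32)
col 2: [0, 32, 64, 16] -> [32, 64, 16, 0]  score +0 (running 32)
col 3: [0, 64, 16, 64] -> [64, 16, 64, 0]  score +0 (running 32)
Board after move:
 2 16 32 64
32  0 64 16
 4  0 16 64
 0  0  0  0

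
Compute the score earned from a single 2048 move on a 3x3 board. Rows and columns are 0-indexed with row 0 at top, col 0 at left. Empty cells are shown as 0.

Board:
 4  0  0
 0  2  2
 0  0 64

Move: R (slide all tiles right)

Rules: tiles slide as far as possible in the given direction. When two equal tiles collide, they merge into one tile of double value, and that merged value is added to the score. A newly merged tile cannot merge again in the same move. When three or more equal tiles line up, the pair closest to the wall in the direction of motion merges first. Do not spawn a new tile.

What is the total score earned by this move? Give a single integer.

Answer: 4

Derivation:
Slide right:
row 0: [4, 0, 0] -> [0, 0, 4]  score +0 (running 0)
row 1: [0, 2, 2] -> [0, 0, 4]  score +4 (running 4)
row 2: [0, 0, 64] -> [0, 0, 64]  score +0 (running 4)
Board after move:
 0  0  4
 0  0  4
 0  0 64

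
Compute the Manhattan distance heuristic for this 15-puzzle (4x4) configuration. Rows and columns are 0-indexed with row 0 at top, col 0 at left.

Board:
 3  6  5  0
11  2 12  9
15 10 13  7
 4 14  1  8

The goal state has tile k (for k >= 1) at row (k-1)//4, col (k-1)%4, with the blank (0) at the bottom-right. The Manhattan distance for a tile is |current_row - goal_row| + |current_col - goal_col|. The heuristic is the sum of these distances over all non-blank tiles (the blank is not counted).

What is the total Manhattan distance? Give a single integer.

Answer: 37

Derivation:
Tile 3: at (0,0), goal (0,2), distance |0-0|+|0-2| = 2
Tile 6: at (0,1), goal (1,1), distance |0-1|+|1-1| = 1
Tile 5: at (0,2), goal (1,0), distance |0-1|+|2-0| = 3
Tile 11: at (1,0), goal (2,2), distance |1-2|+|0-2| = 3
Tile 2: at (1,1), goal (0,1), distance |1-0|+|1-1| = 1
Tile 12: at (1,2), goal (2,3), distance |1-2|+|2-3| = 2
Tile 9: at (1,3), goal (2,0), distance |1-2|+|3-0| = 4
Tile 15: at (2,0), goal (3,2), distance |2-3|+|0-2| = 3
Tile 10: at (2,1), goal (2,1), distance |2-2|+|1-1| = 0
Tile 13: at (2,2), goal (3,0), distance |2-3|+|2-0| = 3
Tile 7: at (2,3), goal (1,2), distance |2-1|+|3-2| = 2
Tile 4: at (3,0), goal (0,3), distance |3-0|+|0-3| = 6
Tile 14: at (3,1), goal (3,1), distance |3-3|+|1-1| = 0
Tile 1: at (3,2), goal (0,0), distance |3-0|+|2-0| = 5
Tile 8: at (3,3), goal (1,3), distance |3-1|+|3-3| = 2
Sum: 2 + 1 + 3 + 3 + 1 + 2 + 4 + 3 + 0 + 3 + 2 + 6 + 0 + 5 + 2 = 37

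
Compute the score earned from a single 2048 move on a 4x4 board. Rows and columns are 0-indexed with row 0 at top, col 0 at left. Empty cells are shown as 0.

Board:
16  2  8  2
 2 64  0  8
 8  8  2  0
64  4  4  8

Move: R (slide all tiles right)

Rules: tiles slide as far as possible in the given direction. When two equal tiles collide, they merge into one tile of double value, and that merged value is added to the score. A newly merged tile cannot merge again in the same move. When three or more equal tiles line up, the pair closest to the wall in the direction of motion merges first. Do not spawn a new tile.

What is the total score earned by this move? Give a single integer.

Slide right:
row 0: [16, 2, 8, 2] -> [16, 2, 8, 2]  score +0 (running 0)
row 1: [2, 64, 0, 8] -> [0, 2, 64, 8]  score +0 (running 0)
row 2: [8, 8, 2, 0] -> [0, 0, 16, 2]  score +16 (running 16)
row 3: [64, 4, 4, 8] -> [0, 64, 8, 8]  score +8 (running 24)
Board after move:
16  2  8  2
 0  2 64  8
 0  0 16  2
 0 64  8  8

Answer: 24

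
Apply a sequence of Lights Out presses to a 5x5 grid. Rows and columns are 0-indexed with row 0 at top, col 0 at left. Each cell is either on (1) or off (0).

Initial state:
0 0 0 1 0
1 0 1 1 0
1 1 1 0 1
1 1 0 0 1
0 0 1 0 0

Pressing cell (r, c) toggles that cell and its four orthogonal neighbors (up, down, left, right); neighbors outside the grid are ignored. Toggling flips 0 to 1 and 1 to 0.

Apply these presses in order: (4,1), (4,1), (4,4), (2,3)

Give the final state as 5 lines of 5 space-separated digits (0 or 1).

Answer: 0 0 0 1 0
1 0 1 0 0
1 1 0 1 0
1 1 0 1 0
0 0 1 1 1

Derivation:
After press 1 at (4,1):
0 0 0 1 0
1 0 1 1 0
1 1 1 0 1
1 0 0 0 1
1 1 0 0 0

After press 2 at (4,1):
0 0 0 1 0
1 0 1 1 0
1 1 1 0 1
1 1 0 0 1
0 0 1 0 0

After press 3 at (4,4):
0 0 0 1 0
1 0 1 1 0
1 1 1 0 1
1 1 0 0 0
0 0 1 1 1

After press 4 at (2,3):
0 0 0 1 0
1 0 1 0 0
1 1 0 1 0
1 1 0 1 0
0 0 1 1 1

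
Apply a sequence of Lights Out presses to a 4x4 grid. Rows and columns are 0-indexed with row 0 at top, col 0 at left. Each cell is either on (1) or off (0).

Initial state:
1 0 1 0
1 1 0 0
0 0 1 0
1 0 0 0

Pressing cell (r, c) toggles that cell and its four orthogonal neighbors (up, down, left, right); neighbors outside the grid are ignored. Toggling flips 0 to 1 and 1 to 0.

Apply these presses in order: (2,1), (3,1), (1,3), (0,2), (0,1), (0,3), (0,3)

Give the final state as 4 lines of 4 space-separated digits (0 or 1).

After press 1 at (2,1):
1 0 1 0
1 0 0 0
1 1 0 0
1 1 0 0

After press 2 at (3,1):
1 0 1 0
1 0 0 0
1 0 0 0
0 0 1 0

After press 3 at (1,3):
1 0 1 1
1 0 1 1
1 0 0 1
0 0 1 0

After press 4 at (0,2):
1 1 0 0
1 0 0 1
1 0 0 1
0 0 1 0

After press 5 at (0,1):
0 0 1 0
1 1 0 1
1 0 0 1
0 0 1 0

After press 6 at (0,3):
0 0 0 1
1 1 0 0
1 0 0 1
0 0 1 0

After press 7 at (0,3):
0 0 1 0
1 1 0 1
1 0 0 1
0 0 1 0

Answer: 0 0 1 0
1 1 0 1
1 0 0 1
0 0 1 0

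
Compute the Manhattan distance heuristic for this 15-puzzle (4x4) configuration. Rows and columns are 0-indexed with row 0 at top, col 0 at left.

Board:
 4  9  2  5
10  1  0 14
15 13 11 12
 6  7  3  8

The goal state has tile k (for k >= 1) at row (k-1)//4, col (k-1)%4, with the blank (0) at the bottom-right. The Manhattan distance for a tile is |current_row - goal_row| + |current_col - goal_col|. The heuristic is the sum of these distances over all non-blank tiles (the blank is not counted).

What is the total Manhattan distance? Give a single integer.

Answer: 35

Derivation:
Tile 4: (0,0)->(0,3) = 3
Tile 9: (0,1)->(2,0) = 3
Tile 2: (0,2)->(0,1) = 1
Tile 5: (0,3)->(1,0) = 4
Tile 10: (1,0)->(2,1) = 2
Tile 1: (1,1)->(0,0) = 2
Tile 14: (1,3)->(3,1) = 4
Tile 15: (2,0)->(3,2) = 3
Tile 13: (2,1)->(3,0) = 2
Tile 11: (2,2)->(2,2) = 0
Tile 12: (2,3)->(2,3) = 0
Tile 6: (3,0)->(1,1) = 3
Tile 7: (3,1)->(1,2) = 3
Tile 3: (3,2)->(0,2) = 3
Tile 8: (3,3)->(1,3) = 2
Sum: 3 + 3 + 1 + 4 + 2 + 2 + 4 + 3 + 2 + 0 + 0 + 3 + 3 + 3 + 2 = 35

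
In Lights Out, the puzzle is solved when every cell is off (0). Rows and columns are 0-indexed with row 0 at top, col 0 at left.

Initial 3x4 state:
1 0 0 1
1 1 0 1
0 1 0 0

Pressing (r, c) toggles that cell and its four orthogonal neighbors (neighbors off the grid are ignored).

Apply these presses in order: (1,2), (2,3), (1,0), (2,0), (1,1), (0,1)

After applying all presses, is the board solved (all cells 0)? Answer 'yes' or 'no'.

Answer: no

Derivation:
After press 1 at (1,2):
1 0 1 1
1 0 1 0
0 1 1 0

After press 2 at (2,3):
1 0 1 1
1 0 1 1
0 1 0 1

After press 3 at (1,0):
0 0 1 1
0 1 1 1
1 1 0 1

After press 4 at (2,0):
0 0 1 1
1 1 1 1
0 0 0 1

After press 5 at (1,1):
0 1 1 1
0 0 0 1
0 1 0 1

After press 6 at (0,1):
1 0 0 1
0 1 0 1
0 1 0 1

Lights still on: 6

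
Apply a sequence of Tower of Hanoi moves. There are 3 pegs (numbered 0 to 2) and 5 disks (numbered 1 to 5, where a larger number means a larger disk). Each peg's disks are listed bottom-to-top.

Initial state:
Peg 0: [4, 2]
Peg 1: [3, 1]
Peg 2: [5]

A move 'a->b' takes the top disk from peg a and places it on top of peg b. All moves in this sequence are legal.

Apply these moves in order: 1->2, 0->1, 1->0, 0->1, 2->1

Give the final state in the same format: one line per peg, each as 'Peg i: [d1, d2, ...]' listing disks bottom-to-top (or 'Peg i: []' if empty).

Answer: Peg 0: [4]
Peg 1: [3, 2, 1]
Peg 2: [5]

Derivation:
After move 1 (1->2):
Peg 0: [4, 2]
Peg 1: [3]
Peg 2: [5, 1]

After move 2 (0->1):
Peg 0: [4]
Peg 1: [3, 2]
Peg 2: [5, 1]

After move 3 (1->0):
Peg 0: [4, 2]
Peg 1: [3]
Peg 2: [5, 1]

After move 4 (0->1):
Peg 0: [4]
Peg 1: [3, 2]
Peg 2: [5, 1]

After move 5 (2->1):
Peg 0: [4]
Peg 1: [3, 2, 1]
Peg 2: [5]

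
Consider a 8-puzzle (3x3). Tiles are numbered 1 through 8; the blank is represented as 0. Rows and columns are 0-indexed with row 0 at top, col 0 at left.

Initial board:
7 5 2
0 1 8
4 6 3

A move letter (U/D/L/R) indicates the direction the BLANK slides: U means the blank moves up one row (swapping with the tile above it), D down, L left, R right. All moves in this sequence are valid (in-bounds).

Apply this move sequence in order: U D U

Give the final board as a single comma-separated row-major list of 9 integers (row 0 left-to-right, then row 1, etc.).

After move 1 (U):
0 5 2
7 1 8
4 6 3

After move 2 (D):
7 5 2
0 1 8
4 6 3

After move 3 (U):
0 5 2
7 1 8
4 6 3

Answer: 0, 5, 2, 7, 1, 8, 4, 6, 3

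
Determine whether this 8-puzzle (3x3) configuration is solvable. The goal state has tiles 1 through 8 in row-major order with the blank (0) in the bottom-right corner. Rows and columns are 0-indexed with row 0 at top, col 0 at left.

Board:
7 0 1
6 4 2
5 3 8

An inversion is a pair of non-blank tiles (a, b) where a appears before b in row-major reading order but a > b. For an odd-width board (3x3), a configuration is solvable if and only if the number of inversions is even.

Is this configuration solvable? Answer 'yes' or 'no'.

Inversions (pairs i<j in row-major order where tile[i] > tile[j] > 0): 13
13 is odd, so the puzzle is not solvable.

Answer: no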